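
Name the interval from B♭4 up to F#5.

augmented fifth

The letter names run B→F, a span of 4 letter steps, so the interval is some kind of fifth.
Bb to F# is 8 semitones. A perfect fifth is 7, so 8 makes it augmented.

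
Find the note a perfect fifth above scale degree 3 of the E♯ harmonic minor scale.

Scale degree 3 of E# harmonic minor is G#.
A perfect fifth (7 semitones) above G# lands on the letter D, giving D#.

D#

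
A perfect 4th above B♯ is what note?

B up a perfect fourth is E, so the target letter is E.
From B#, a perfect fourth is 5 semitones up: E#.

E#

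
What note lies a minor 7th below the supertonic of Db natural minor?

The supertonic of Db natural minor is Eb.
A minor seventh (10 semitones) below Eb lands on the letter F, giving F.

F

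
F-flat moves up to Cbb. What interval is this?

Counting letters F–G–A–B–C gives a fifth.
Fb→Cbb = 6 semitones, 1 narrower than the perfect fifth (7), so diminished.

diminished fifth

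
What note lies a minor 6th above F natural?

Db

A sixth above F lands on the letter D.
A minor sixth spans 8 semitones, so F moves to pitch class 1. On the letter D that is Db.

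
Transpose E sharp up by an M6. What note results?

A sixth above E lands on the letter C.
A major sixth spans 9 semitones, so E# moves to pitch class 2. On the letter C that is C##.

C##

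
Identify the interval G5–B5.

major third

Counting letters G–A–B gives a third.
G→B = 4 semitones, exactly the major third.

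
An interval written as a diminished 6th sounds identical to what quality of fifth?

perfect

A diminished sixth spans 7 semitones.
A fifth spanning 7 semitones is perfect (the perfect fifth is 7).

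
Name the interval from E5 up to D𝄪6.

augmented seventh

Counting letters E–F–G–A–B–C–D gives a seventh.
E→D## = 12 semitones, 1 wider than the major seventh (11), so augmented.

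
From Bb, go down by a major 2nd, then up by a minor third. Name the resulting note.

Cb

A major second down from Bb is Ab (letter A, 2 semitones down).
A minor third up from Ab is Cb (letter C, 3 semitones up).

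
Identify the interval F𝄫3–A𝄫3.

major third

Counting letters F–G–A gives a third.
Fbb→Abb = 4 semitones, exactly the major third.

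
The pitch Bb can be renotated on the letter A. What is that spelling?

A#

Bb is pitch class 10. The letter A alone is pitch class 9.
To reach pitch class 10 from A requires an offset of +1 semitone, i.e. sharp: A#.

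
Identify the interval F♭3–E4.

augmented seventh

The letter names run F→E, a span of 6 letter steps, so the interval is some kind of seventh.
Fb to E is 12 semitones. A major seventh is 11, so 12 makes it augmented.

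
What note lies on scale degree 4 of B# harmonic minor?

Degree 4 takes the letter 3 steps above B, which is E.
In harmonic minor, degree 4 sits 5 semitones above the tonic. B# + 5 semitones is pitch class 5, spelled on E as E#.

E#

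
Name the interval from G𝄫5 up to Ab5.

augmented second

The letter names run G→A, a span of 1 letter step, so the interval is some kind of second.
Gbb to Ab is 3 semitones. A major second is 2, so 3 makes it augmented.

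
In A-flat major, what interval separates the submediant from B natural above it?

augmented fourth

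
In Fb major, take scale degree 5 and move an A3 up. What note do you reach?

Scale degree 5 of Fb major is Cb.
An augmented third (5 semitones) above Cb lands on the letter E, giving E.

E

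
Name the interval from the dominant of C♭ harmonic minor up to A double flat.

minor second

The dominant of Cb harmonic minor is Gb.
Gb up to Abb: letters G→A make it a second; 1 semitone makes it minor.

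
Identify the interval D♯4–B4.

minor sixth

The letter names run D→B, a span of 5 letter steps, so the interval is some kind of sixth.
D# to B is 8 semitones. A major sixth is 9, so 8 makes it minor.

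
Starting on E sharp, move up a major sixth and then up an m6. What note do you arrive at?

A major sixth up from E# is C## (letter C, 9 semitones up).
A minor sixth up from C## is A# (letter A, 8 semitones up).

A#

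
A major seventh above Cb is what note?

A seventh above C lands on the letter B.
A major seventh spans 11 semitones, so Cb moves to pitch class 10. On the letter B that is Bb.

Bb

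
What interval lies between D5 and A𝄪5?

doubly augmented fifth

The letter names run D→A, a span of 4 letter steps, so the interval is some kind of fifth.
D to A## is 9 semitones. A perfect fifth is 7, so 9 makes it doubly augmented.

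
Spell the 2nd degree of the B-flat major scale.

Degree 2 takes the letter 1 step above B, which is C.
In major, degree 2 sits 2 semitones above the tonic. Bb + 2 semitones is pitch class 0, spelled on C as C.

C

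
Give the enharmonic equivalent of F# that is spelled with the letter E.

F# is pitch class 6. The letter E alone is pitch class 4.
To reach pitch class 6 from E requires an offset of +2 semitones, i.e. double sharp: E##.

E##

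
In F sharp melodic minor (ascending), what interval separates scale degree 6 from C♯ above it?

minor seventh

Scale degree 6 of F# melodic minor (ascending) is D#.
D# up to C#: letters D→C make it a seventh; 10 semitones makes it minor.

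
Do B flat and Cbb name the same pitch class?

Bb = pitch class 10 and Cbb = pitch class 10 — the same pitch class, so they are enharmonic equivalents.

Yes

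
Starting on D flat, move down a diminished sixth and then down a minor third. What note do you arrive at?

A diminished sixth down from Db is F# (letter F, 7 semitones down).
A minor third down from F# is D# (letter D, 3 semitones down).

D#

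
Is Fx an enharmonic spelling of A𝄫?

Yes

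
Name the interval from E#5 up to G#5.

The letter names run E→G, a span of 2 letter steps, so the interval is some kind of third.
E# to G# is 3 semitones. A major third is 4, so 3 makes it minor.

minor third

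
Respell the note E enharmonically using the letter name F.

Fb

Plain F sits 1 semitone above E, so on the letter F the same pitch needs a flat: Fb.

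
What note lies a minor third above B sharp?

B up a major third is D#, so the target letter is D.
From B#, a minor third is 3 semitones up: D#.

D#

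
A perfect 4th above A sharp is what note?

A fourth above A lands on the letter D.
A perfect fourth spans 5 semitones, so A# moves to pitch class 3. On the letter D that is D#.

D#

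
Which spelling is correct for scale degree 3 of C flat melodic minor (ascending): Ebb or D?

Ebb

Each scale degree takes a distinct letter name. Degree 3 of a scale on C must use the letter E.
Ebb and D are enharmonically the same pitch, but only Ebb uses the letter E, so it is the correct spelling here.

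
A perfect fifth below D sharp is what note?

A fifth below D lands on the letter G.
A perfect fifth spans 7 semitones, so D# moves to pitch class 8. On the letter G that is G#.

G#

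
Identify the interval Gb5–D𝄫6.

diminished fifth

The letter names run G→D, a span of 4 letter steps, so the interval is some kind of fifth.
Gb to Dbb is 6 semitones. A perfect fifth is 7, so 6 makes it diminished.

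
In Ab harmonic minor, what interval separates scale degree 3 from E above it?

Scale degree 3 of Ab harmonic minor is Cb.
Cb up to E: letters C→E make it a third; 5 semitones makes it augmented.

augmented third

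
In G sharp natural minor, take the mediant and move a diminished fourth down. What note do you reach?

The mediant of G# natural minor is B.
A diminished fourth (4 semitones) below B lands on the letter F, giving F##.

F##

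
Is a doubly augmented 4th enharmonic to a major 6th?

No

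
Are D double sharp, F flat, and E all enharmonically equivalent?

D## = pitch class 4 and Fb = pitch class 4 and E = pitch class 4 — the same pitch class, so they are enharmonic equivalents.

Yes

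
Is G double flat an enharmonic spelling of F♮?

Yes

Gbb = pitch class 5 and F = pitch class 5 — the same pitch class, so they are enharmonic equivalents.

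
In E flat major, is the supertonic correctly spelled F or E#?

Each scale degree takes a distinct letter name. Degree 2 of a scale on E must use the letter F.
F and E# are enharmonically the same pitch, but only F uses the letter F, so it is the correct spelling here.

F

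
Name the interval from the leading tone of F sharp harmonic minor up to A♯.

perfect fourth

The leading tone of F# harmonic minor is E#.
E# up to A#: letters E→A make it a fourth; 5 semitones makes it perfect.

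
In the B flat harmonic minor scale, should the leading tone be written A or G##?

Each scale degree takes a distinct letter name. Degree 7 of a scale on B must use the letter A.
A and G## are enharmonically the same pitch, but only A uses the letter A, so it is the correct spelling here.

A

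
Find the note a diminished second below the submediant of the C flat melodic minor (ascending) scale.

G#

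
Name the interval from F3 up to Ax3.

doubly augmented third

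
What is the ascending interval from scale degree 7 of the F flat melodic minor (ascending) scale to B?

Scale degree 7 of Fb melodic minor (ascending) is Eb.
Eb up to B: letters E→B make it a fifth; 8 semitones makes it augmented.

augmented fifth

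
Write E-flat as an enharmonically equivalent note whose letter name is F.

Plain F sits 2 semitones above Eb, so on the letter F the same pitch needs a double flat: Fbb.

Fbb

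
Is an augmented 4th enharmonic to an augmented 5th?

No

An augmented fourth spans 6 semitones; an augmented fifth spans 8.
The spans differ, so they are not enharmonic equivalents.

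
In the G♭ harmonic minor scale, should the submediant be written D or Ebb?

Ebb

Each scale degree takes a distinct letter name. Degree 6 of a scale on G must use the letter E.
Ebb and D are enharmonically the same pitch, but only Ebb uses the letter E, so it is the correct spelling here.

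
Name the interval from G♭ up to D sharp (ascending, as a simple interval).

doubly augmented fifth

The letter names run G→D, a span of 4 letter steps, so the interval is some kind of fifth.
Gb to D# is 9 semitones. A perfect fifth is 7, so 9 makes it doubly augmented.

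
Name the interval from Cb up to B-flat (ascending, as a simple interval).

Counting letters C–D–E–F–G–A–B gives a seventh.
Cb→Bb = 11 semitones, exactly the major seventh.

major seventh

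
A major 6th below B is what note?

D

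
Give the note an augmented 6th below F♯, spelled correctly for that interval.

A sixth below F lands on the letter A.
An augmented sixth spans 10 semitones, so F# moves to pitch class 8. On the letter A that is Ab.

Ab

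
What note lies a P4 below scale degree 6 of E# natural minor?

G#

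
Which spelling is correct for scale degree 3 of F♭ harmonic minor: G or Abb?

Abb

Each scale degree takes a distinct letter name. Degree 3 of a scale on F must use the letter A.
Abb and G are enharmonically the same pitch, but only Abb uses the letter A, so it is the correct spelling here.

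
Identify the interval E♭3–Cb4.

minor sixth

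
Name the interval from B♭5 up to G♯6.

The letter names run B→G, a span of 5 letter steps, so the interval is some kind of sixth.
Bb to G# is 10 semitones. A major sixth is 9, so 10 makes it augmented.

augmented sixth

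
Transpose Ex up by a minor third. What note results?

E up a major third is G#, so the target letter is G.
From E##, a minor third is 3 semitones up: G##.

G##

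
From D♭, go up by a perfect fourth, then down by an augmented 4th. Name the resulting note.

A perfect fourth up from Db is Gb (letter G, 5 semitones up).
An augmented fourth down from Gb is Dbb (letter D, 6 semitones down).

Dbb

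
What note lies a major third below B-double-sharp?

G##

A third below B lands on the letter G.
A major third spans 4 semitones, so B## moves to pitch class 9. On the letter G that is G##.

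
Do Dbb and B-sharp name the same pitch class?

Yes

Dbb = pitch class 0 and B# = pitch class 0 — the same pitch class, so they are enharmonic equivalents.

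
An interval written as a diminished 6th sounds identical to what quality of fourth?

doubly augmented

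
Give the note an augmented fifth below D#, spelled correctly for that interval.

D down a perfect fifth is G, so the target letter is G.
From D#, an augmented fifth is 8 semitones down: G.

G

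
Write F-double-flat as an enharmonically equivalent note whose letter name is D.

D#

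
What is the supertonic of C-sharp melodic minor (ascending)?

The C# melodic minor (ascending) scale runs C# D# E F# G# A# B#.
Degree 2 is D#.

D#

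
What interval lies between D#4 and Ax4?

augmented fifth

The letter names run D→A, a span of 4 letter steps, so the interval is some kind of fifth.
D# to A## is 8 semitones. A perfect fifth is 7, so 8 makes it augmented.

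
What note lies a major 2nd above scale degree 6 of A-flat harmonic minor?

Scale degree 6 of Ab harmonic minor is Fb.
A major second (2 semitones) above Fb lands on the letter G, giving Gb.

Gb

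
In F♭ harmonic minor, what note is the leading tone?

Eb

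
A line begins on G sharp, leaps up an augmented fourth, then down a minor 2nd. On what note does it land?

B##

An augmented fourth up from G# is C## (letter C, 6 semitones up).
A minor second down from C## is B## (letter B, 1 semitone down).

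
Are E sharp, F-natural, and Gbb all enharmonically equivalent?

Yes

E# = pitch class 5 and F = pitch class 5 and Gbb = pitch class 5 — the same pitch class, so they are enharmonic equivalents.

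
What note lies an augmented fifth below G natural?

Cb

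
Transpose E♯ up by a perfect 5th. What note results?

B#

A fifth above E lands on the letter B.
A perfect fifth spans 7 semitones, so E# moves to pitch class 0. On the letter B that is B#.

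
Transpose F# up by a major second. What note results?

G#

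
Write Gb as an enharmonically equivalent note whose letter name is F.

Gb is pitch class 6. The letter F alone is pitch class 5.
To reach pitch class 6 from F requires an offset of +1 semitone, i.e. sharp: F#.

F#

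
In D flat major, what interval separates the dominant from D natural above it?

The dominant of Db major is Ab.
Ab up to D: letters A→D make it a fourth; 6 semitones makes it augmented.

augmented fourth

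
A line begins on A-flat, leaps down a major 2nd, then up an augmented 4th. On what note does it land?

C

A major second down from Ab is Gb (letter G, 2 semitones down).
An augmented fourth up from Gb is C (letter C, 6 semitones up).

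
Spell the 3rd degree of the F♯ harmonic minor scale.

A

Degree 3 takes the letter 2 steps above F, which is A.
In harmonic minor, degree 3 sits 3 semitones above the tonic. F# + 3 semitones is pitch class 9, spelled on A as A.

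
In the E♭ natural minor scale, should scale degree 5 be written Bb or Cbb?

Bb

Each scale degree takes a distinct letter name. Degree 5 of a scale on E must use the letter B.
Bb and Cbb are enharmonically the same pitch, but only Bb uses the letter B, so it is the correct spelling here.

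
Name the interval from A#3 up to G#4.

minor seventh

Counting letters A–B–C–D–E–F–G gives a seventh.
A#→G# = 10 semitones, 1 narrower than the major seventh (11), so minor.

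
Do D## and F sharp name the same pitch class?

Two spellings are enharmonically equivalent only if they share a pitch class.
Here D## → 4, F# → 6; 4 ≠ 6, so they are not.

No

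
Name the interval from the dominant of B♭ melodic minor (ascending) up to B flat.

perfect fourth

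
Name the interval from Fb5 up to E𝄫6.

Counting letters F–G–A–B–C–D–E gives a seventh.
Fb→Ebb = 10 semitones, 1 narrower than the major seventh (11), so minor.

minor seventh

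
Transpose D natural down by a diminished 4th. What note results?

A fourth below D lands on the letter A.
A diminished fourth spans 4 semitones, so D moves to pitch class 10. On the letter A that is A#.

A#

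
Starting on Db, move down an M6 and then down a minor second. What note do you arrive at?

Eb

A major sixth down from Db is Fb (letter F, 9 semitones down).
A minor second down from Fb is Eb (letter E, 1 semitone down).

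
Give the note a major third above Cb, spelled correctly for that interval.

A third above C lands on the letter E.
A major third spans 4 semitones, so Cb moves to pitch class 3. On the letter E that is Eb.

Eb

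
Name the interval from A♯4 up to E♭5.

The letter names run A→E, a span of 4 letter steps, so the interval is some kind of fifth.
A# to Eb is 5 semitones. A perfect fifth is 7, so 5 makes it doubly diminished.

doubly diminished fifth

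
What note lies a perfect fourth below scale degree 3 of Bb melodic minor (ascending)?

Ab

Scale degree 3 of Bb melodic minor (ascending) is Db.
A perfect fourth (5 semitones) below Db lands on the letter A, giving Ab.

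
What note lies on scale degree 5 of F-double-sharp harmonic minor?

C##

Degree 5 takes the letter 4 steps above F, which is C.
In harmonic minor, degree 5 sits 7 semitones above the tonic. F## + 7 semitones is pitch class 2, spelled on C as C##.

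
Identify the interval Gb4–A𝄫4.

minor second

Counting letters G–A gives a second.
Gb→Abb = 1 semitone, 1 narrower than the major second (2), so minor.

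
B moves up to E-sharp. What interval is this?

The letter names run B→E, a span of 3 letter steps, so the interval is some kind of fourth.
B to E# is 6 semitones. A perfect fourth is 5, so 6 makes it augmented.

augmented fourth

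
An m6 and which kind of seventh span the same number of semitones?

A minor sixth spans 8 semitones.
A seventh spanning 8 semitones is doubly diminished (the major seventh is 11).

doubly diminished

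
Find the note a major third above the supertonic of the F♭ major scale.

The supertonic of Fb major is Gb.
A major third (4 semitones) above Gb lands on the letter B, giving Bb.

Bb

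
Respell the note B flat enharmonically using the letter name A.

A#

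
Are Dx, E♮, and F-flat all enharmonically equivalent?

D## = pitch class 4 and E = pitch class 4 and Fb = pitch class 4 — the same pitch class, so they are enharmonic equivalents.

Yes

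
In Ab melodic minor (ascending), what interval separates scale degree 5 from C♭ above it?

Scale degree 5 of Ab melodic minor (ascending) is Eb.
Eb up to Cb: letters E→C make it a sixth; 8 semitones makes it minor.

minor sixth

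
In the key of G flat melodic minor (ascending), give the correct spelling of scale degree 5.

Degree 5 takes the letter 4 steps above G, which is D.
In melodic minor (ascending), degree 5 sits 7 semitones above the tonic. Gb + 7 semitones is pitch class 1, spelled on D as Db.

Db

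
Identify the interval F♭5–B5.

doubly augmented fourth

Counting letters F–G–A–B gives a fourth.
Fb→B = 7 semitones, 2 wider than the perfect fourth (5), so doubly augmented.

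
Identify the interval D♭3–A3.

The letter names run D→A, a span of 4 letter steps, so the interval is some kind of fifth.
Db to A is 8 semitones. A perfect fifth is 7, so 8 makes it augmented.

augmented fifth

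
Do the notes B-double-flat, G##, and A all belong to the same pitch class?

Bbb = pitch class 9 and G## = pitch class 9 and A = pitch class 9 — the same pitch class, so they are enharmonic equivalents.

Yes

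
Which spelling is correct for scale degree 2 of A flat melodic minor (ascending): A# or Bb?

Each scale degree takes a distinct letter name. Degree 2 of a scale on A must use the letter B.
Bb and A# are enharmonically the same pitch, but only Bb uses the letter B, so it is the correct spelling here.

Bb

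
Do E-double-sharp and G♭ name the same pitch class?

Yes

E## is pitch class 6; Gb is pitch class 6.
All spellings map to pitch class 6, so they are enharmonically equivalent.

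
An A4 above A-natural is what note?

D#

A up a perfect fourth is D, so the target letter is D.
From A, an augmented fourth is 6 semitones up: D#.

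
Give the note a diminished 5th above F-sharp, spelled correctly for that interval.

C

A fifth above F lands on the letter C.
A diminished fifth spans 6 semitones, so F# moves to pitch class 0. On the letter C that is C.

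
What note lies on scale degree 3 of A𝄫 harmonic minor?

Degree 3 takes the letter 2 steps above A, which is C.
In harmonic minor, degree 3 sits 3 semitones above the tonic. Abb + 3 semitones is pitch class 10, spelled on C as Cbb.

Cbb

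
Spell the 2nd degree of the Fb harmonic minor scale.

Gb

Degree 2 takes the letter 1 step above F, which is G.
In harmonic minor, degree 2 sits 2 semitones above the tonic. Fb + 2 semitones is pitch class 6, spelled on G as Gb.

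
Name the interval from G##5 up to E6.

The letter names run G→E, a span of 5 letter steps, so the interval is some kind of sixth.
G## to E is 7 semitones. A major sixth is 9, so 7 makes it diminished.

diminished sixth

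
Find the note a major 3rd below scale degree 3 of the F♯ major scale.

F#

Scale degree 3 of F# major is A#.
A major third (4 semitones) below A# lands on the letter F, giving F#.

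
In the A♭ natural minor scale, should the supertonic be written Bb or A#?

Each scale degree takes a distinct letter name. Degree 2 of a scale on A must use the letter B.
Bb and A# are enharmonically the same pitch, but only Bb uses the letter B, so it is the correct spelling here.

Bb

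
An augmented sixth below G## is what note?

B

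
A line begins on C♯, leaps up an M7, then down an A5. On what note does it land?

A major seventh up from C# is B# (letter B, 11 semitones up).
An augmented fifth down from B# is E (letter E, 8 semitones down).

E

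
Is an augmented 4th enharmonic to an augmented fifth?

No

An augmented fourth spans 6 semitones; an augmented fifth spans 8.
The spans differ, so they are not enharmonic equivalents.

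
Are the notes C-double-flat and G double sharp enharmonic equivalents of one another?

Two spellings are enharmonically equivalent only if they share a pitch class.
Here Cbb → 10, G## → 9; 9 ≠ 10, so they are not.

No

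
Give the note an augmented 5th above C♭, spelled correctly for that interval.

G

C up a perfect fifth is G, so the target letter is G.
From Cb, an augmented fifth is 8 semitones up: G.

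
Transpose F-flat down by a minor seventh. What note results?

Gb

A seventh below F lands on the letter G.
A minor seventh spans 10 semitones, so Fb moves to pitch class 6. On the letter G that is Gb.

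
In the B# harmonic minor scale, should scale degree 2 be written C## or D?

Each scale degree takes a distinct letter name. Degree 2 of a scale on B must use the letter C.
C## and D are enharmonically the same pitch, but only C## uses the letter C, so it is the correct spelling here.

C##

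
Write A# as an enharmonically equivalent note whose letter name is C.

Cbb

A# is pitch class 10. The letter C alone is pitch class 0.
To reach pitch class 10 from C requires an offset of -2 semitones, i.e. double flat: Cbb.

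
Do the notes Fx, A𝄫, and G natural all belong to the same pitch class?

Yes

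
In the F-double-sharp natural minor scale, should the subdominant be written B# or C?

Each scale degree takes a distinct letter name. Degree 4 of a scale on F must use the letter B.
B# and C are enharmonically the same pitch, but only B# uses the letter B, so it is the correct spelling here.

B#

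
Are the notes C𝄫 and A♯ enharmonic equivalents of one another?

Yes

Cbb = pitch class 10 and A# = pitch class 10 — the same pitch class, so they are enharmonic equivalents.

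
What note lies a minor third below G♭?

Eb

G down a major third is Eb, so the target letter is E.
From Gb, a minor third is 3 semitones down: Eb.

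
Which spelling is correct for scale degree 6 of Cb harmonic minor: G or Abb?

Abb

Each scale degree takes a distinct letter name. Degree 6 of a scale on C must use the letter A.
Abb and G are enharmonically the same pitch, but only Abb uses the letter A, so it is the correct spelling here.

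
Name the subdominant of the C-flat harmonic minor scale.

Fb

Degree 4 takes the letter 3 steps above C, which is F.
In harmonic minor, degree 4 sits 5 semitones above the tonic. Cb + 5 semitones is pitch class 4, spelled on F as Fb.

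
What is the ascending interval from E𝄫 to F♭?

major second

Counting letters E–F gives a second.
Ebb→Fb = 2 semitones, exactly the major second.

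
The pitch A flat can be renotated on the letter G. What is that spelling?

G#

Plain G sits 1 semitone below Ab, so on the letter G the same pitch needs a sharp: G#.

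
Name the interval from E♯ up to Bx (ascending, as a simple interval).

The letter names run E→B, a span of 4 letter steps, so the interval is some kind of fifth.
E# to B## is 8 semitones. A perfect fifth is 7, so 8 makes it augmented.

augmented fifth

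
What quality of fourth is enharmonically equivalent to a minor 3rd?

A minor third spans 3 semitones.
A fourth spanning 3 semitones is doubly diminished (the perfect fourth is 5).

doubly diminished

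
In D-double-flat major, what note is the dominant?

Degree 5 takes the letter 4 steps above D, which is A.
In major, degree 5 sits 7 semitones above the tonic. Dbb + 7 semitones is pitch class 7, spelled on A as Abb.

Abb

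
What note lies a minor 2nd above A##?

A up a major second is B, so the target letter is B.
From A##, a minor second is 1 semitone up: B#.

B#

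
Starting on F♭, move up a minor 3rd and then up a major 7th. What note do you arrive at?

A minor third up from Fb is Abb (letter A, 3 semitones up).
A major seventh up from Abb is Gb (letter G, 11 semitones up).

Gb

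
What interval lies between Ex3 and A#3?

diminished fourth

Counting letters E–F–G–A gives a fourth.
E##→A# = 4 semitones, 1 narrower than the perfect fourth (5), so diminished.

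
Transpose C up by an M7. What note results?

A seventh above C lands on the letter B.
A major seventh spans 11 semitones, so C moves to pitch class 11. On the letter B that is B.

B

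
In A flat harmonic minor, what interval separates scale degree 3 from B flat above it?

Scale degree 3 of Ab harmonic minor is Cb.
Cb up to Bb: letters C→B make it a seventh; 11 semitones makes it major.

major seventh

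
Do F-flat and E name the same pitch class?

Fb = pitch class 4 and E = pitch class 4 — the same pitch class, so they are enharmonic equivalents.

Yes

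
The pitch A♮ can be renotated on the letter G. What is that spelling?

Plain G sits 2 semitones below A, so on the letter G the same pitch needs a double sharp: G##.

G##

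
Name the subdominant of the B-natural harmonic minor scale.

E

The B harmonic minor scale runs B C# D E F# G A#.
Degree 4 is E.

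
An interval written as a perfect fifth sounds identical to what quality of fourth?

A perfect fifth spans 7 semitones.
A fourth spanning 7 semitones is doubly augmented (the perfect fourth is 5).

doubly augmented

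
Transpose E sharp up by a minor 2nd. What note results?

F#

E up a major second is F#, so the target letter is F.
From E#, a minor second is 1 semitone up: F#.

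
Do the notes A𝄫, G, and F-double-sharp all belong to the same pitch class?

Yes

Abb is pitch class 7; G is pitch class 7; F## is pitch class 7.
All spellings map to pitch class 7, so they are enharmonically equivalent.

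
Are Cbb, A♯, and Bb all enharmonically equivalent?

Yes

Cbb is pitch class 10; A# is pitch class 10; Bb is pitch class 10.
All spellings map to pitch class 10, so they are enharmonically equivalent.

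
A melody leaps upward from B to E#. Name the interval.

augmented fourth

Counting letters B–C–D–E gives a fourth.
B→E# = 6 semitones, 1 wider than the perfect fourth (5), so augmented.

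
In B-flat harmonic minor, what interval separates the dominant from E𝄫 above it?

diminished seventh

The dominant of Bb harmonic minor is F.
F up to Ebb: letters F→E make it a seventh; 9 semitones makes it diminished.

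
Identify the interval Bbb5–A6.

The letter names run B→A, a span of 6 letter steps, so the interval is some kind of seventh.
Bbb to A is 12 semitones. A major seventh is 11, so 12 makes it augmented.

augmented seventh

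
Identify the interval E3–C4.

Counting letters E–F–G–A–B–C gives a sixth.
E→C = 8 semitones, 1 narrower than the major sixth (9), so minor.

minor sixth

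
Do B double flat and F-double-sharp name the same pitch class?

No

Two spellings are enharmonically equivalent only if they share a pitch class.
Here Bbb → 9, F## → 7; 7 ≠ 9, so they are not.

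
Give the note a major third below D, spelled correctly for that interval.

A third below D lands on the letter B.
A major third spans 4 semitones, so D moves to pitch class 10. On the letter B that is Bb.

Bb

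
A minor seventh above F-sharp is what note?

F up a major seventh is E, so the target letter is E.
From F#, a minor seventh is 10 semitones up: E.

E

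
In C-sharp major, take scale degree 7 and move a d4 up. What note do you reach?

Scale degree 7 of C# major is B#.
A diminished fourth (4 semitones) above B# lands on the letter E, giving E.

E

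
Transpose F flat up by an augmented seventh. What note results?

E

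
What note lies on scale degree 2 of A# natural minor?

B#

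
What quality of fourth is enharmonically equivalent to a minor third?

A minor third spans 3 semitones.
A fourth spanning 3 semitones is doubly diminished (the perfect fourth is 5).

doubly diminished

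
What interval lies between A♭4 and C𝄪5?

Counting letters A–B–C gives a third.
Ab→C## = 6 semitones, 2 wider than the major third (4), so doubly augmented.

doubly augmented third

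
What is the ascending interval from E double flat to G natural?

Counting letters E–F–G gives a third.
Ebb→G = 5 semitones, 1 wider than the major third (4), so augmented.

augmented third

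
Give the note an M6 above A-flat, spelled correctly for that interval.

A sixth above A lands on the letter F.
A major sixth spans 9 semitones, so Ab moves to pitch class 5. On the letter F that is F.

F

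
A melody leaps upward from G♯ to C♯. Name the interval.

Counting letters G–A–B–C gives a fourth.
G#→C# = 5 semitones, exactly the perfect fourth.

perfect fourth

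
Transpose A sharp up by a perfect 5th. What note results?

E#

A fifth above A lands on the letter E.
A perfect fifth spans 7 semitones, so A# moves to pitch class 5. On the letter E that is E#.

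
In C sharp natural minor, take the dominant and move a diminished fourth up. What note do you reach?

The dominant of C# natural minor is G#.
A diminished fourth (4 semitones) above G# lands on the letter C, giving C.

C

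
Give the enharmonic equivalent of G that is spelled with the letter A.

G is pitch class 7. The letter A alone is pitch class 9.
To reach pitch class 7 from A requires an offset of -2 semitones, i.e. double flat: Abb.

Abb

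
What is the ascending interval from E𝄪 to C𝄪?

The letter names run E→C, a span of 5 letter steps, so the interval is some kind of sixth.
E## to C## is 8 semitones. A major sixth is 9, so 8 makes it minor.

minor sixth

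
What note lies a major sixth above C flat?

C up a major sixth is A, so the target letter is A.
From Cb, a major sixth is 9 semitones up: Ab.

Ab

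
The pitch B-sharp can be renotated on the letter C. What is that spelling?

Plain C sits at the same pitch as B#, so on the letter C the same pitch needs a natural: C.

C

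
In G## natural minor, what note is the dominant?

D##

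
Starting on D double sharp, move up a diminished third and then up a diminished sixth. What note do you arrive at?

Db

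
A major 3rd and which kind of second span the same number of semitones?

A major third spans 4 semitones.
A second spanning 4 semitones is doubly augmented (the major second is 2).

doubly augmented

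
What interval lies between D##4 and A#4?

diminished fifth

Counting letters D–E–F–G–A gives a fifth.
D##→A# = 6 semitones, 1 narrower than the perfect fifth (7), so diminished.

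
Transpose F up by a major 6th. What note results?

A sixth above F lands on the letter D.
A major sixth spans 9 semitones, so F moves to pitch class 2. On the letter D that is D.

D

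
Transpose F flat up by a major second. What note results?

A second above F lands on the letter G.
A major second spans 2 semitones, so Fb moves to pitch class 6. On the letter G that is Gb.

Gb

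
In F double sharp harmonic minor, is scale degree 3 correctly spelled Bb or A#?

Each scale degree takes a distinct letter name. Degree 3 of a scale on F must use the letter A.
A# and Bb are enharmonically the same pitch, but only A# uses the letter A, so it is the correct spelling here.

A#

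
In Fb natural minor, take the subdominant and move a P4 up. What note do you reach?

Ebb

The subdominant of Fb natural minor is Bbb.
A perfect fourth (5 semitones) above Bbb lands on the letter E, giving Ebb.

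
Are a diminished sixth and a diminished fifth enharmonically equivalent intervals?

No

A diminished sixth spans 7 semitones; a diminished fifth spans 6.
The spans differ, so they are not enharmonic equivalents.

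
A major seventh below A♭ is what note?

Bbb

A down a major seventh is Bb, so the target letter is B.
From Ab, a major seventh is 11 semitones down: Bbb.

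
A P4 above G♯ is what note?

C#

A fourth above G lands on the letter C.
A perfect fourth spans 5 semitones, so G# moves to pitch class 1. On the letter C that is C#.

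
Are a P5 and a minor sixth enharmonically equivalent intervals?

No

A perfect fifth spans 7 semitones; a minor sixth spans 8.
The spans differ, so they are not enharmonic equivalents.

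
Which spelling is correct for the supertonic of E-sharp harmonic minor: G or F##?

Each scale degree takes a distinct letter name. Degree 2 of a scale on E must use the letter F.
F## and G are enharmonically the same pitch, but only F## uses the letter F, so it is the correct spelling here.

F##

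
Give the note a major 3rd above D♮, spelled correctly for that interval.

F#

A third above D lands on the letter F.
A major third spans 4 semitones, so D moves to pitch class 6. On the letter F that is F#.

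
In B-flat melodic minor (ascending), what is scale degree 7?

A

Degree 7 takes the letter 6 steps above B, which is A.
In melodic minor (ascending), degree 7 sits 11 semitones above the tonic. Bb + 11 semitones is pitch class 9, spelled on A as A.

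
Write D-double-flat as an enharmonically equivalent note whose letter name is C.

Dbb is pitch class 0. The letter C alone is pitch class 0.
Pitch class 0 on C needs no accidental: C.

C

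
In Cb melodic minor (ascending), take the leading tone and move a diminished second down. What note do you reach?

The leading tone of Cb melodic minor (ascending) is Bb.
A diminished second (0 semitones) below Bb lands on the letter A, giving A#.

A#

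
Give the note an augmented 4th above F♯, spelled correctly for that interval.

B#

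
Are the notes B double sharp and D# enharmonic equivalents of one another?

No

B## is pitch class 1; D# is pitch class 3.
The pitch classes differ (1 vs. 3), so they are not enharmonic equivalents.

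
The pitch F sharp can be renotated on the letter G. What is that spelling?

F# is pitch class 6. The letter G alone is pitch class 7.
To reach pitch class 6 from G requires an offset of -1 semitone, i.e. flat: Gb.

Gb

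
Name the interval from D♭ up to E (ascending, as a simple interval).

Counting letters D–E gives a second.
Db→E = 3 semitones, 1 wider than the major second (2), so augmented.

augmented second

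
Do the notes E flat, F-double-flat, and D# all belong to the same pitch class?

Yes

Eb = pitch class 3 and Fbb = pitch class 3 and D# = pitch class 3 — the same pitch class, so they are enharmonic equivalents.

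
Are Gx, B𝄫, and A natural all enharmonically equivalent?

Yes

G## = pitch class 9 and Bbb = pitch class 9 and A = pitch class 9 — the same pitch class, so they are enharmonic equivalents.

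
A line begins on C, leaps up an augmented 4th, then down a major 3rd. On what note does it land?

D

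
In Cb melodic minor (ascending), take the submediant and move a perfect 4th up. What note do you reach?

The submediant of Cb melodic minor (ascending) is Ab.
A perfect fourth (5 semitones) above Ab lands on the letter D, giving Db.

Db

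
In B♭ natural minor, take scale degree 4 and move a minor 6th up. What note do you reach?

Cb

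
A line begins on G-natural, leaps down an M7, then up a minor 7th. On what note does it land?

A major seventh down from G is Ab (letter A, 11 semitones down).
A minor seventh up from Ab is Gb (letter G, 10 semitones up).

Gb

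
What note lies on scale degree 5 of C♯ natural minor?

G#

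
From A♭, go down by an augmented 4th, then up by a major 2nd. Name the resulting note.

Fb

An augmented fourth down from Ab is Ebb (letter E, 6 semitones down).
A major second up from Ebb is Fb (letter F, 2 semitones up).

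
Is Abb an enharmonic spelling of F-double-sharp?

Abb = pitch class 7 and F## = pitch class 7 — the same pitch class, so they are enharmonic equivalents.

Yes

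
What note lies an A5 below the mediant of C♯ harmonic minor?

The mediant of C# harmonic minor is E.
An augmented fifth (8 semitones) below E lands on the letter A, giving Ab.

Ab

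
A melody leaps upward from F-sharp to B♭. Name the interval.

diminished fourth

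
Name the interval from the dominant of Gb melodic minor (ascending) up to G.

augmented fourth

The dominant of Gb melodic minor (ascending) is Db.
Db up to G: letters D→G make it a fourth; 6 semitones makes it augmented.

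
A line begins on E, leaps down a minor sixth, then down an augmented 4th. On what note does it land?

D

A minor sixth down from E is G# (letter G, 8 semitones down).
An augmented fourth down from G# is D (letter D, 6 semitones down).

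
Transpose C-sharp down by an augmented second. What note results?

Bb

C down a major second is Bb, so the target letter is B.
From C#, an augmented second is 3 semitones down: Bb.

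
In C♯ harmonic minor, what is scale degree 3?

E

Degree 3 takes the letter 2 steps above C, which is E.
In harmonic minor, degree 3 sits 3 semitones above the tonic. C# + 3 semitones is pitch class 4, spelled on E as E.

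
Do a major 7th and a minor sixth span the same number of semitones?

A major seventh spans 11 semitones; a minor sixth spans 8.
The spans differ, so they are not enharmonic equivalents.

No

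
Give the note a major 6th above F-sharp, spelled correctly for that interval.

F up a major sixth is D, so the target letter is D.
From F#, a major sixth is 9 semitones up: D#.

D#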